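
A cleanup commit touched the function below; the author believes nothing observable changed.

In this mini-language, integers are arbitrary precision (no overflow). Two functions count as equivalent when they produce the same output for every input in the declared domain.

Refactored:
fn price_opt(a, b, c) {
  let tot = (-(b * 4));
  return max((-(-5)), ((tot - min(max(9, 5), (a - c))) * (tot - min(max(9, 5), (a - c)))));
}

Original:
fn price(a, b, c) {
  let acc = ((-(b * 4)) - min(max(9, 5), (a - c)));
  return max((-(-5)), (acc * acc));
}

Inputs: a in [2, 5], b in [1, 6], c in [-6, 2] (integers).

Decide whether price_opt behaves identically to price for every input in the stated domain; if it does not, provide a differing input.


Although arithmetic usage differs; and local variable names differ; and min/max/abs usage differs; and constant usage differs, 216/216 inputs agree.
verdict: equivalent


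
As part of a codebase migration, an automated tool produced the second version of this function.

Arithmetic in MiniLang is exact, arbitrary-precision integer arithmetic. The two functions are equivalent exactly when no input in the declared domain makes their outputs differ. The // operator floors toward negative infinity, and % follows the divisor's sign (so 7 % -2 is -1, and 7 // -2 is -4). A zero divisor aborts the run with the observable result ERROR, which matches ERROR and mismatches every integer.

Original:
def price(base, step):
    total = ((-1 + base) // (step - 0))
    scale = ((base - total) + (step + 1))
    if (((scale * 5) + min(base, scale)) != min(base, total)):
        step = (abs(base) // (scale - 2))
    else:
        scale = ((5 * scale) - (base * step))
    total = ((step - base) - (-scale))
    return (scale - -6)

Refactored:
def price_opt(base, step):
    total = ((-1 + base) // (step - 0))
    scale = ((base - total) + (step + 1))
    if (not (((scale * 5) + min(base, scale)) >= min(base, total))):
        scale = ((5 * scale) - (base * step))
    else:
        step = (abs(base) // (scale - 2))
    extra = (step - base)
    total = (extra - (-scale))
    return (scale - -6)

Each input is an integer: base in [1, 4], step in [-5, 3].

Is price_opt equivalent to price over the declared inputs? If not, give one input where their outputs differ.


Input base=1, step=-5: 3 from price versus -4 from price_opt.
verdict: not equivalent; witness: base=1, step=-5


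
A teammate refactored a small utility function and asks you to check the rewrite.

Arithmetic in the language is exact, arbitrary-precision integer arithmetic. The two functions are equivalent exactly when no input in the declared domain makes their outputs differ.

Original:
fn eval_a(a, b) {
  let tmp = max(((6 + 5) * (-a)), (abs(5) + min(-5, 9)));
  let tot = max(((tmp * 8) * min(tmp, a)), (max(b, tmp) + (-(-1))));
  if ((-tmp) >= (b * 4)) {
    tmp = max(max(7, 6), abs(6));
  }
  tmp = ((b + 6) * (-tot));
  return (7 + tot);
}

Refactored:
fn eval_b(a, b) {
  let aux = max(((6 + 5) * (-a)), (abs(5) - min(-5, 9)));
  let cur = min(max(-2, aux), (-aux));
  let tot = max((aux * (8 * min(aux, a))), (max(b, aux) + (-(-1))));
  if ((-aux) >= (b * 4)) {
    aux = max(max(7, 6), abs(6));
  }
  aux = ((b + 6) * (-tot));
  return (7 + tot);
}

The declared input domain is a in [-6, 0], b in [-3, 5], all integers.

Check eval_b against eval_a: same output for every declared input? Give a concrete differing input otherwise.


Take a=0, b=-3.
eval_a: tmp=0, then tot=1, then ((-tmp) >= (b * 4)) is true, then tmp=7, then tmp=-3, then returns 8
eval_b: aux=10, then cur=-10, then tot=11, then ((-aux) >= (b * 4)) is true, then aux=7, then aux=-33, then returns 18
8 and 18 differ, so these are not the same function on this domain.
verdict: not equivalent; witness: a=0, b=-3


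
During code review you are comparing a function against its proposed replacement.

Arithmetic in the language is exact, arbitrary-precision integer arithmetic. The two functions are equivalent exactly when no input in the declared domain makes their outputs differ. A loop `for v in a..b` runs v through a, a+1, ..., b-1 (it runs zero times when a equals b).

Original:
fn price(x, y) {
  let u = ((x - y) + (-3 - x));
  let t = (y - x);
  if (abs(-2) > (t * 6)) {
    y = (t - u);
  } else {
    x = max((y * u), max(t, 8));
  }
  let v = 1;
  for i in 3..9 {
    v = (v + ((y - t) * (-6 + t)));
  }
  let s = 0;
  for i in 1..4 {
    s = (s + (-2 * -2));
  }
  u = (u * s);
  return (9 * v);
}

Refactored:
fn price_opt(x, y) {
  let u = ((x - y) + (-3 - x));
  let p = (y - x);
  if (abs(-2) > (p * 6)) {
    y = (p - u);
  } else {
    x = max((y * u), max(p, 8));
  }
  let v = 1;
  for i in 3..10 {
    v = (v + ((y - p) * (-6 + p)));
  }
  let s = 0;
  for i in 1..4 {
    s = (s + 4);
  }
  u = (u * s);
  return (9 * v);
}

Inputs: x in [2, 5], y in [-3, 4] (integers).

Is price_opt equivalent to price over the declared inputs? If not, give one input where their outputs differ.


Take x=2, y=-2.
price: u := -1 | t := -4 | (abs(-2) > (t * 6)): true | y := -3 | v := 1 | iter i=3: | v := -9 | iter i=4: | v := -19 | iter i=5: | v := -29 | iter i=6: | v := -39 | iter i=7: | v := -49 | iter i=8: | v := -59 | s := 0 | iter i=1: | s := 4 | iter i=2: | s := 8 | iter i=3: | s := 12 | u := -12 | result -531
price_opt: u := -1 | p := -4 | (abs(-2) > (p * 6)): true | y := -3 | v := 1 | iter i=3: | v := -9 | iter i=4: | v := -19 | iter i=5: | v := -29 | iter i=6: | v := -39 | iter i=7: | v := -49 | iter i=8: | v := -59 | iter i=9: | v := -69 | s := 0 | iter i=1: | s := 4 | iter i=2: | s := 8 | iter i=3: | s := 12 | u := -12 | result -621
-531 != -621, so the rewrite changes behavior.
verdict: not equivalent; witness: x=2, y=-2


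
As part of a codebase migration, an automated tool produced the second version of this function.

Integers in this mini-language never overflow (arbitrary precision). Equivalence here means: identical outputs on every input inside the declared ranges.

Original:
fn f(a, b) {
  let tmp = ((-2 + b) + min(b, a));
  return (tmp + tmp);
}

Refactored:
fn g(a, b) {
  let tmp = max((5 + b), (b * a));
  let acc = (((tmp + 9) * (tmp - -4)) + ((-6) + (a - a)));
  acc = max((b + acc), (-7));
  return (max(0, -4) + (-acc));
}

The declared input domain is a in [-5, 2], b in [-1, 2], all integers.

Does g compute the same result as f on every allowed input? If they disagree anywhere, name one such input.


Input a=-5, b=-1: -16 from f versus -119 from g.
verdict: not equivalent; witness: a=-5, b=-1


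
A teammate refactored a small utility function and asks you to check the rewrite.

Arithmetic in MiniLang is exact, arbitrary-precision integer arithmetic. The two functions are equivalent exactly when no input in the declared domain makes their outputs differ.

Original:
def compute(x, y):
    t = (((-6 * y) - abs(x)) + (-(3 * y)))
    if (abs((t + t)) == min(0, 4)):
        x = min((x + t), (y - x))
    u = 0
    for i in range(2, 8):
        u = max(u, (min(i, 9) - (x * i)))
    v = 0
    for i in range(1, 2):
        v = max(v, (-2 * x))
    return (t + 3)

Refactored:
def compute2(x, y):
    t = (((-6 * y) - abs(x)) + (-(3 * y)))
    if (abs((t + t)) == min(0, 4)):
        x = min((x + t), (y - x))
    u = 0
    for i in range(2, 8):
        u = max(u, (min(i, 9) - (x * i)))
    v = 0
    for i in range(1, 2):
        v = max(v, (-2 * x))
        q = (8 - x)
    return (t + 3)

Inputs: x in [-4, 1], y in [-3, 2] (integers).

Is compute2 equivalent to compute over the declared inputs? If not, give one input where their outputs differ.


The two versions differ — the changes include statement counts differ, and constant usage differs, and arithmetic usage differs, and local variable names differ.
As a probe, take x=-3, y=2: compute runs t becomes -21; next (abs((t + t)) == min(0, 4)) evaluates to false; next u becomes 0; next at i=2:; next u becomes 8; next at i=3:; next u becomes 12; next at i=4:; next u becomes 16; next at i=5:; next u becomes 20; next at i=6:; next u becomes 24; next at i=7:; next u becomes 28; next v becomes 0; next at i=1:; next v becomes 6; next final value -18; compute2 runs t becomes -21; next (abs((t + t)) == min(0, 4)) evaluates to false; next u becomes 0; next at i=2:; next u becomes 8; next at i=3:; next u becomes 12; next at i=4:; next u becomes 16; next at i=5:; next u becomes 20; next at i=6:; next u becomes 24; next at i=7:; next u becomes 28; next v becomes 0; next at i=1:; next v becomes 6; next q becomes 11; next final value -18; both end at -18.
Sweeping the whole domain (36 inputs) finds no disagreement.
verdict: equivalent


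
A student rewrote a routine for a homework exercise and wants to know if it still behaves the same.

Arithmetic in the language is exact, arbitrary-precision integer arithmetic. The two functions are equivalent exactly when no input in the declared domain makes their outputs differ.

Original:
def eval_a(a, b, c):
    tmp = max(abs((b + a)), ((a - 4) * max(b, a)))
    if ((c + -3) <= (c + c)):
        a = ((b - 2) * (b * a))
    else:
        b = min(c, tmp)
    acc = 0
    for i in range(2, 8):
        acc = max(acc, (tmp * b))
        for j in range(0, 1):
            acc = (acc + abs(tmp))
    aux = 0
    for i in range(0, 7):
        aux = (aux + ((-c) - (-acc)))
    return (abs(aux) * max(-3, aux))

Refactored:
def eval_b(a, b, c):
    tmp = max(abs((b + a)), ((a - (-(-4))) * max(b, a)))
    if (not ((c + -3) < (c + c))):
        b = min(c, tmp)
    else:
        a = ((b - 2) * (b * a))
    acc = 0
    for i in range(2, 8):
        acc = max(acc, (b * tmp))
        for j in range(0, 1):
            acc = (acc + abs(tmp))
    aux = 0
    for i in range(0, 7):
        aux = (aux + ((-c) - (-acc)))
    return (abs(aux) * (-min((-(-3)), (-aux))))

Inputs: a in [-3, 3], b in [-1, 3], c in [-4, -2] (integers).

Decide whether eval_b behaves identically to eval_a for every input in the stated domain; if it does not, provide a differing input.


The rewrite breaks on a=-3, b=1, c=-3, where the results are 14161 and 11025.
eval_a: tmp becomes 2; next ((c + -3) <= (c + c)) evaluates to true; next a becomes 3; next acc becomes 0; next at i=2:; next acc becomes 2; next at j=0:; next acc becomes 4; next at i=3:; next acc becomes 4; next at j=0:; next acc becomes 6; next at i=4:; next acc becomes 6; next at j=0:; next acc becomes 8; next at i=5:; next acc becomes 8; next at j=0:; next acc becomes 10; next at i=6:; next acc becomes 10; next at j=0:; next acc becomes 12; next at i=7:; next acc becomes 12; next at j=0:; next acc becomes 14; next aux becomes 0; next at i=0:; next aux becomes 17; next at i=1:; next aux becomes 34; next at i=2:; next aux becomes 51; next at i=3:; next aux becomes 68; next at i=4:; next aux becomes 85; next at i=5:; next aux becomes 102; next at i=6:; next aux becomes 119; next final value 14161
eval_b: tmp becomes 2; next (not ((c + -3) < (c + c))) evaluates to true; next b becomes -3; next acc becomes 0; next at i=2:; next acc becomes 0; next at j=0:; next acc becomes 2; next at i=3:; next acc becomes 2; next at j=0:; next acc becomes 4; next at i=4:; next acc becomes 4; next at j=0:; next acc becomes 6; next at i=5:; next acc becomes 6; next at j=0:; next acc becomes 8; next at i=6:; next acc becomes 8; next at j=0:; next acc becomes 10; next at i=7:; next acc becomes 10; next at j=0:; next acc becomes 12; next aux becomes 0; next at i=0:; next aux becomes 15; next at i=1:; next aux becomes 30; next at i=2:; next aux becomes 45; next at i=3:; next aux becomes 60; next at i=4:; next aux becomes 75; next at i=5:; next aux becomes 90; next at i=6:; next aux becomes 105; next final value 11025
verdict: not equivalent; witness: a=-3, b=1, c=-3


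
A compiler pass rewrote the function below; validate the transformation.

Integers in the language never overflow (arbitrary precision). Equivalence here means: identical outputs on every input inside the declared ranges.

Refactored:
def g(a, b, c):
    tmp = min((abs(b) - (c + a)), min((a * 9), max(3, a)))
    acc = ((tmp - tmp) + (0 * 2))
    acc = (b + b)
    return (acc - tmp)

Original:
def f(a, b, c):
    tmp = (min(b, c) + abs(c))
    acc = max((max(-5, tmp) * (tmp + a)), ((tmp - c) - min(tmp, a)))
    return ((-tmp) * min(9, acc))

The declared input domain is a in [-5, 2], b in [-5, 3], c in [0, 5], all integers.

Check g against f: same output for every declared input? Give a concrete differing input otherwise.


Run the pair on a=-5, b=-5, c=0.
f: tmp = -5; acc = 50; return 45
g: tmp = -45; acc = 0; acc = -10; return 35
45 != 35, so the rewrite changes behavior.
verdict: not equivalent; witness: a=-5, b=-5, c=0


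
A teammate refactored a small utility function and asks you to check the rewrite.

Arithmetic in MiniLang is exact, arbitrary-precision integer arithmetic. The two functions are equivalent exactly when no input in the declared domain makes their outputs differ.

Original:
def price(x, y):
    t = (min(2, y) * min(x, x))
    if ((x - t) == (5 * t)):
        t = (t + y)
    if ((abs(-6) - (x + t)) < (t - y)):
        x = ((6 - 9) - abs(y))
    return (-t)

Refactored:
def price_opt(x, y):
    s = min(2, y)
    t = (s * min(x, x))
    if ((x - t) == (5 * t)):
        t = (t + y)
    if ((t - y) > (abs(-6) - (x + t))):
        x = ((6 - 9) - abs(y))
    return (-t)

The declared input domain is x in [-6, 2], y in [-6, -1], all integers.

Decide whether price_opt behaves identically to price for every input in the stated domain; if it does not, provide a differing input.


This is a faithful refactor — statement counts differ; comparison usage differs; local variable names differ, but the computed results match everywhere.
As a probe, take x=-2, y=-1: price runs t = 2; ((x - t) == (5 * t)) -> false; ((abs(-6) - (x + t)) < (t - y)) -> false; return -2; price_opt runs s = -1; t = 2; ((x - t) == (5 * t)) -> false; ((t - y) > (abs(-6) - (x + t))) -> false; return -2; both end at -2.
Across all 54 domain points the two functions coincide.
verdict: equivalent


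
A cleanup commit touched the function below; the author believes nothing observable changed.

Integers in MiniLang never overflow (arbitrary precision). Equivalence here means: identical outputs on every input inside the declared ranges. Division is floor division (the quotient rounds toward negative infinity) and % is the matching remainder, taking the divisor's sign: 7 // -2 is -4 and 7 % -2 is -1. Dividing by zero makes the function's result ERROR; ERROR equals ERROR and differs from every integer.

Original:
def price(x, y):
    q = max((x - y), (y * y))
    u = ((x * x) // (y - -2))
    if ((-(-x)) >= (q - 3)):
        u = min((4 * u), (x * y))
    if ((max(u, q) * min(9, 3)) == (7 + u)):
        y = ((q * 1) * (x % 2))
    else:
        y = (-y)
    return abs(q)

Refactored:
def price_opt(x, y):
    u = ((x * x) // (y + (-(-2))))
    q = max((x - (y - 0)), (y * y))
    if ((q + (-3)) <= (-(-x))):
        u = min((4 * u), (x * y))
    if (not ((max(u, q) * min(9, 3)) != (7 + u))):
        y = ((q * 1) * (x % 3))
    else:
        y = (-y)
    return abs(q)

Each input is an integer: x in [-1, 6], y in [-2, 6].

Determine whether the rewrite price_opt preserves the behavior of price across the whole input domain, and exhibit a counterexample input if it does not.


The one real change (`2` became `3`) has no effect anywhere in the declared ranges.
As a probe, take x=2, y=4: price runs q becomes 16; next u becomes 0; next ((-(-x)) >= (q - 3)) evaluates to false; next ((max(u, q) * min(9, 3)) == (7 + u)) evaluates to false; next y becomes -4; next final value 16; price_opt runs u becomes 0; next q becomes 16; next ((q + (-3)) <= (-(-x))) evaluates to false; next (not ((max(u, q) * min(9, 3)) != (7 + u))) evaluates to false; next y becomes -4; next final value 16; both end at 16.
An exhaustive pass over the 72 declared inputs shows identical outputs.
verdict: equivalent


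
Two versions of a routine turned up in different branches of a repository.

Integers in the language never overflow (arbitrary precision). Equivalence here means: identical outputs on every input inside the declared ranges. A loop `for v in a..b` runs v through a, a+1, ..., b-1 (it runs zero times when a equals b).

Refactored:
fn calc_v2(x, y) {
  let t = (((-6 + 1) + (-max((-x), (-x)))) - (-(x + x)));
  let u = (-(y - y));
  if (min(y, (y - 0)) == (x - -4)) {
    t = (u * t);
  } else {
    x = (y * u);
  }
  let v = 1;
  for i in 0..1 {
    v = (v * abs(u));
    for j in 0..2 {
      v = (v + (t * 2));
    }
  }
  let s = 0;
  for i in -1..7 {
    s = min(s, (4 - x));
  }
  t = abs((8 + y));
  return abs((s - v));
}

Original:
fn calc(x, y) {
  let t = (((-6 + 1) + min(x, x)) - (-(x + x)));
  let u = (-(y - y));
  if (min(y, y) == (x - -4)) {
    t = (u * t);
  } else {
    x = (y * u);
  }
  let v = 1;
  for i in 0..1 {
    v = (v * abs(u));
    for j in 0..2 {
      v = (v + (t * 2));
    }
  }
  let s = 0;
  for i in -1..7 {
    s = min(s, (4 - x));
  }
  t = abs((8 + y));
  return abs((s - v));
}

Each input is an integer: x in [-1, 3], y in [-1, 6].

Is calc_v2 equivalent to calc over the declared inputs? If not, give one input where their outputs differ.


Reading the diff, among the changes: arithmetic usage differs, and min/max/abs usage differs, and constant usage differs.
Tracing x=0, y=3: calc: t = -5; u = 0; (min(y, y) == (x - -4)) -> false; x = 0; v = 1; [i=0]; v = 0; [j=0]; v = -10; [j=1]; v = -20; s = 0; [i=-1]; s = 0; [i=0]; s = 0; [i=1]; s = 0; [i=2]; s = 0; [i=3]; s = 0; [i=4]; s = 0; [i=5]; s = 0; [i=6]; s = 0; t = 11; return 20 | calc_v2: t = -5; u = 0; (min(y, (y - 0)) == (x - -4)) -> false; x = 0; v = 1; [i=0]; v = 0; [j=0]; v = -10; [j=1]; v = -20; s = 0; [i=-1]; s = 0; [i=0]; s = 0; [i=1]; s = 0; [i=2]; s = 0; [i=3]; s = 0; [i=4]; s = 0; [i=5]; s = 0; [i=6]; s = 0; t = 11; return 20 — matching result 20.
Across all 40 domain points the two functions coincide.
verdict: equivalent


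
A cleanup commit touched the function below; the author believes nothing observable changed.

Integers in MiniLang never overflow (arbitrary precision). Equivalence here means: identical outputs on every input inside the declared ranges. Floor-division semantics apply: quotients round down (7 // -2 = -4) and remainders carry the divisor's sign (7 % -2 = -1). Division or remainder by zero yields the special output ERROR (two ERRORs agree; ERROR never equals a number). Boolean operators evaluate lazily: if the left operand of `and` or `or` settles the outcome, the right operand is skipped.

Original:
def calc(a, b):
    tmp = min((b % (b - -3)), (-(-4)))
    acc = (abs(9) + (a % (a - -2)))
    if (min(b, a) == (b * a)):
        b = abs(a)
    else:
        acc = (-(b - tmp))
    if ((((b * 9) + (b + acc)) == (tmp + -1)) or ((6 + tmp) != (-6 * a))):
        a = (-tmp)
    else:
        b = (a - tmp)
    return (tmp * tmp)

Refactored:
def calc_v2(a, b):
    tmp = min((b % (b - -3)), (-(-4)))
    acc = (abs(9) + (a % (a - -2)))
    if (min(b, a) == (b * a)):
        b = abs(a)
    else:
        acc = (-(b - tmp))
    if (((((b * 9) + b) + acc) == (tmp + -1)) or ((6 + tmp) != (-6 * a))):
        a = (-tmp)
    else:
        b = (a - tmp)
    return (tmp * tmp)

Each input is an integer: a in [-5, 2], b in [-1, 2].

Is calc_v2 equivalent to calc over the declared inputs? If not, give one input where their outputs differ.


Side by side, the visible changes include: same computation, different form.
Tracing a=2, b=-1: calc: tmp := 1 | acc := 11 | (min(b, a) == (b * a)): false | acc := 2 | ((((b * 9) + (b + acc)) == (tmp + -1)) or ((6 + tmp) != (-6 * a))): true | a := -1 | result 1 | calc_v2: tmp := 1 | acc := 11 | (min(b, a) == (b * a)): false | acc := 2 | (((((b * 9) + b) + acc) == (tmp + -1)) or ((6 + tmp) != (-6 * a))): true | a := -1 | result 1 — matching result 1.
Checked all 32 inputs in the declared domain: the outputs agree on every one.
verdict: equivalent


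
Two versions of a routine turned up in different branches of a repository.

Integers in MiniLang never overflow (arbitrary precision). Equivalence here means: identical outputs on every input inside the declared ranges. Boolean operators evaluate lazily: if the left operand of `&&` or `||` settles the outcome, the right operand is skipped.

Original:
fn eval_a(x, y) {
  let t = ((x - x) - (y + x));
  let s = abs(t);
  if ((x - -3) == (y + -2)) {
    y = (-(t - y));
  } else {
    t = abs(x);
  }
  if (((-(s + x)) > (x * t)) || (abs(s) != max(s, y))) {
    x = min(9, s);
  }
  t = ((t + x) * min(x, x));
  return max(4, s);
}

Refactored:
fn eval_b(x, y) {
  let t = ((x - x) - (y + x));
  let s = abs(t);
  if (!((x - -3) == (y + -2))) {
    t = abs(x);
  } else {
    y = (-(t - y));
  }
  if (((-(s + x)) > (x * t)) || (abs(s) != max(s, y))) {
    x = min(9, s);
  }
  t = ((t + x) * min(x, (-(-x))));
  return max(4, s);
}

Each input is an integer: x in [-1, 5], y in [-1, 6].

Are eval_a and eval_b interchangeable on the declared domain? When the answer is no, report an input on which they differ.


Changes here: boolean connective usage differs; the full 56-point sweep finds no disagreement.
verdict: equivalent


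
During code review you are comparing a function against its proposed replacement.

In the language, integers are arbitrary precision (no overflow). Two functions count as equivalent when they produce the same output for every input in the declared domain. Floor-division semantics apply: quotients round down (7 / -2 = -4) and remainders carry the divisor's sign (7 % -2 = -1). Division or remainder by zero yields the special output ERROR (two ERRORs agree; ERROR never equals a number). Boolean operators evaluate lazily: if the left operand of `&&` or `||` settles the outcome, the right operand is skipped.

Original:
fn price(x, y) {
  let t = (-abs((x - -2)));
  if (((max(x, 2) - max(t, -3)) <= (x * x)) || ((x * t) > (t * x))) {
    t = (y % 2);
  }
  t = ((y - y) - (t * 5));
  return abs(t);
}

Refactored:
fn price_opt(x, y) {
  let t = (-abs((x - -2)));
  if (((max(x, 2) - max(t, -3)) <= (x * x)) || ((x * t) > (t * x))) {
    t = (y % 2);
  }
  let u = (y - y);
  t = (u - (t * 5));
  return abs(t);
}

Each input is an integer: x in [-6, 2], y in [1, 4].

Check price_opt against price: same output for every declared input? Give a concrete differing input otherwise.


The two are interchangeable: local variable names differ; also statement counts differ, and every declared input agrees.
One worked example (x=1, y=3) — price: t becomes -3; next (((max(x, 2) - max(t, -3)) <= (x * x)) || ((x * t) > (t * x))) evaluates to false; next t becomes 15; next final value 15; price_opt: t becomes -3; next (((max(x, 2) - max(t, -3)) <= (x * x)) || ((x * t) > (t * x))) evaluates to false; next u becomes 0; next t becomes 15; next final value 15; agreement on 15.
An exhaustive pass over the 36 declared inputs shows identical outputs.
verdict: equivalent


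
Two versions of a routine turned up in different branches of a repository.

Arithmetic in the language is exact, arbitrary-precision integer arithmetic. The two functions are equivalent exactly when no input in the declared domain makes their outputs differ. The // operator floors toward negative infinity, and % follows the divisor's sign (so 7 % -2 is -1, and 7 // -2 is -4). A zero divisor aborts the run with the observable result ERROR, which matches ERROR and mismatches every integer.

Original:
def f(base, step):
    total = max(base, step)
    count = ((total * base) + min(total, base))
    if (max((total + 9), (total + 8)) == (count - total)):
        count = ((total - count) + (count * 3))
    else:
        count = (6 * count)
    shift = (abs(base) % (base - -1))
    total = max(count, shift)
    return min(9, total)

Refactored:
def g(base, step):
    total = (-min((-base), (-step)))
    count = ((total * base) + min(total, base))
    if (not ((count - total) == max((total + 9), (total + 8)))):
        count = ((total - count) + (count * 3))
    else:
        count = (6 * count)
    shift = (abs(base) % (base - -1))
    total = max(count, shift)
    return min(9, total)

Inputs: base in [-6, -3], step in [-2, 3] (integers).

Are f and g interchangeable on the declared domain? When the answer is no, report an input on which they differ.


These are not equivalent — on base=-6, step=-1 the outputs split (0 vs -1).
f: total=-1, then count=0, then (max((total + 9), (total + 8)) == (count - total)) is false, then count=0, then shift=-4, then total=0, then returns 0
g: total=-1, then count=0, then (not ((count - total) == max((total + 9), (total + 8)))) is true, then count=-1, then shift=-4, then total=-1, then returns -1
verdict: not equivalent; witness: base=-6, step=-1


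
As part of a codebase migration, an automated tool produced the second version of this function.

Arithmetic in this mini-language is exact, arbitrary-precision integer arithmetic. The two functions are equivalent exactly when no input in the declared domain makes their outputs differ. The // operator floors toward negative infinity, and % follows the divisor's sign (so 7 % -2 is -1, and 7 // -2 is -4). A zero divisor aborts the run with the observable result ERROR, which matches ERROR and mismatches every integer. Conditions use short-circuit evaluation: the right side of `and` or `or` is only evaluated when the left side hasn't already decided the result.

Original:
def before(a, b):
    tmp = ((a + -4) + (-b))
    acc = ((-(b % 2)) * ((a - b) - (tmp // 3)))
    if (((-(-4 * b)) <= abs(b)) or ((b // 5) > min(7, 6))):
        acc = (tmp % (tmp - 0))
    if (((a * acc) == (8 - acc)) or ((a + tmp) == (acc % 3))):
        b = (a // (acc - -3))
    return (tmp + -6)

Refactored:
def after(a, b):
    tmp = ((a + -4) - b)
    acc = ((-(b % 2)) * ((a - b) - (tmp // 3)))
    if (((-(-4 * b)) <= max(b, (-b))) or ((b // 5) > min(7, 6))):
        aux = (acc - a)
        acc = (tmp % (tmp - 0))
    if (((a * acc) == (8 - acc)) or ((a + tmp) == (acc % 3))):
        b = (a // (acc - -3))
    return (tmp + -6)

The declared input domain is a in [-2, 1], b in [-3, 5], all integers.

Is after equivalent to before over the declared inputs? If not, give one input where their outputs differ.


Reading the diff, among the changes: min/max/abs usage differs, plus arithmetic usage differs, plus statement counts differ, plus local variable names differ.
One worked example (a=-1, b=4) — before: tmp = -9; acc = 0; (((-(-4 * b)) <= abs(b)) or ((b // 5) > min(7, 6))) -> false; (((a * acc) == (8 - acc)) or ((a + tmp) == (acc % 3))) -> false; return -15; after: tmp = -9; acc = 0; (((-(-4 * b)) <= max(b, (-b))) or ((b // 5) > min(7, 6))) -> false; (((a * acc) == (8 - acc)) or ((a + tmp) == (acc % 3))) -> false; return -15; agreement on -15.
Every one of the 36 inputs gives matching results.
verdict: equivalent


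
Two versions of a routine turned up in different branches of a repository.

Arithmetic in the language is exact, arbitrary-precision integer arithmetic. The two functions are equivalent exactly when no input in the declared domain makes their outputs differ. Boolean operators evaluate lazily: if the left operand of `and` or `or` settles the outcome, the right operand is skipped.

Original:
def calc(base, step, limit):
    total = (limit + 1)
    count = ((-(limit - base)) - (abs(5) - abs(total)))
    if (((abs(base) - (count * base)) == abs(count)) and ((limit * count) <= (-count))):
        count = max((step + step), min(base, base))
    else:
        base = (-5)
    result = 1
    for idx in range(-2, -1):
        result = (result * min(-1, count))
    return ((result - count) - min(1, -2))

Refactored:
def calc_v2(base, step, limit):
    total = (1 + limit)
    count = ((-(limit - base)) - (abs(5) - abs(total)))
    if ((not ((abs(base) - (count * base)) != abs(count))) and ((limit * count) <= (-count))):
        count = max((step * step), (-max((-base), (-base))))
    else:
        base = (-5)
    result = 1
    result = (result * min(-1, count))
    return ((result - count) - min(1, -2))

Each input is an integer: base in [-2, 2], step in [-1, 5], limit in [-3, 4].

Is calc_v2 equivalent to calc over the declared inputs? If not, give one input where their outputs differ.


These are not equivalent — on base=0, step=-1, limit=-3 the outputs split (1 vs 0).
calc: total becomes -2; next count becomes 0; next (((abs(base) - (count * base)) == abs(count)) and ((limit * count) <= (-count))) evaluates to true; next count becomes 0; next result becomes 1; next at idx=-2:; next result becomes -1; next final value 1
calc_v2: total becomes -2; next count becomes 0; next ((not ((abs(base) - (count * base)) != abs(count))) and ((limit * count) <= (-count))) evaluates to true; next count becomes 1; next result becomes 1; next result becomes -1; next final value 0
verdict: not equivalent; witness: base=0, step=-1, limit=-3


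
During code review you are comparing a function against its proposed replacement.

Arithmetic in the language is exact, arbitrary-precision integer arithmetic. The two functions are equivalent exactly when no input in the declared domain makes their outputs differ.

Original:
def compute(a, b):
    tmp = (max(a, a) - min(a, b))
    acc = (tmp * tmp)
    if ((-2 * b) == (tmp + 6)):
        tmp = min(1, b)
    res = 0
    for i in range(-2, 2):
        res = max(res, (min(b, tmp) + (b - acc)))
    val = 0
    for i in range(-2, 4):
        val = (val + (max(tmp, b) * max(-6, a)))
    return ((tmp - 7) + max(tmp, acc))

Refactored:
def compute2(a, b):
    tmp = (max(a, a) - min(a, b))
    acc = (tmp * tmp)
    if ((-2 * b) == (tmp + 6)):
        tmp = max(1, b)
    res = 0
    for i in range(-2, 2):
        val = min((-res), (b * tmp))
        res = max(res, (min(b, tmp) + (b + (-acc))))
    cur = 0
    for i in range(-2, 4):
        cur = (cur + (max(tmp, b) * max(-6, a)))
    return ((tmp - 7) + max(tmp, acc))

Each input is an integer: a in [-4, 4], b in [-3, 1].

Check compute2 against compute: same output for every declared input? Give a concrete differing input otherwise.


Evaluate both at a=-4, b=-3.
compute: tmp = 0; acc = 0; ((-2 * b) == (tmp + 6)) -> true; tmp = -3; res = 0; [i=-2]; res = 0; [i=-1]; res = 0; [i=0]; res = 0; [i=1]; res = 0; val = 0; [i=-2]; val = 12; [i=-1]; val = 24; [i=0]; val = 36; [i=1]; val = 48; [i=2]; val = 60; [i=3]; val = 72; return -10
compute2: tmp = 0; acc = 0; ((-2 * b) == (tmp + 6)) -> true; tmp = 1; res = 0; [i=-2]; val = -3; res = 0; [i=-1]; val = -3; res = 0; [i=0]; val = -3; res = 0; [i=1]; val = -3; res = 0; cur = 0; [i=-2]; cur = -4; [i=-1]; cur = -8; [i=0]; cur = -12; [i=1]; cur = -16; [i=2]; cur = -20; [i=3]; cur = -24; return -5
-10 and -5 differ, so these are not the same function on this domain.
verdict: not equivalent; witness: a=-4, b=-3


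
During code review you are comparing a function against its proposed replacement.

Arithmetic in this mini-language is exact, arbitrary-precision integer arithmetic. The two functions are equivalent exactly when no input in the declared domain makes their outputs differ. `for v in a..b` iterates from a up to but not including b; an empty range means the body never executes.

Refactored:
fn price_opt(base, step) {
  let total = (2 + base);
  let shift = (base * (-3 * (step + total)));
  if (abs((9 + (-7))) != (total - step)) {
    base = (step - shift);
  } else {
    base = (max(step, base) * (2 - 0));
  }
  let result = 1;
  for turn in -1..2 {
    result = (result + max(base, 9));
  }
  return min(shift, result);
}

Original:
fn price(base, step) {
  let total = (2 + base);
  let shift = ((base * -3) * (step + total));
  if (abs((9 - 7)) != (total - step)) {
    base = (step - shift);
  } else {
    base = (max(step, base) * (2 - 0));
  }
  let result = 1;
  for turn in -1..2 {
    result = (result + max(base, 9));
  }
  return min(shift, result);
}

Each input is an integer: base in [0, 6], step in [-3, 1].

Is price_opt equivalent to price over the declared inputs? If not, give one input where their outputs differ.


Behavior is preserved: although arithmetic usage differs, the outputs never diverge.
Spot check at base=3, step=-2 — price: total becomes 5; next shift becomes -27; next (abs((9 - 7)) != (total - step)) evaluates to true; next base becomes 25; next result becomes 1; next at turn=-1:; next result becomes 26; next at turn=0:; next result becomes 51; next at turn=1:; next result becomes 76; next final value -27. price_opt: total becomes 5; next shift becomes -27; next (abs((9 + (-7))) != (total - step)) evaluates to true; next base becomes 25; next result becomes 1; next at turn=-1:; next result becomes 26; next at turn=0:; next result becomes 51; next at turn=1:; next result becomes 76; next final value -27. Both give -27.
Every one of the 35 inputs gives matching results.
verdict: equivalent


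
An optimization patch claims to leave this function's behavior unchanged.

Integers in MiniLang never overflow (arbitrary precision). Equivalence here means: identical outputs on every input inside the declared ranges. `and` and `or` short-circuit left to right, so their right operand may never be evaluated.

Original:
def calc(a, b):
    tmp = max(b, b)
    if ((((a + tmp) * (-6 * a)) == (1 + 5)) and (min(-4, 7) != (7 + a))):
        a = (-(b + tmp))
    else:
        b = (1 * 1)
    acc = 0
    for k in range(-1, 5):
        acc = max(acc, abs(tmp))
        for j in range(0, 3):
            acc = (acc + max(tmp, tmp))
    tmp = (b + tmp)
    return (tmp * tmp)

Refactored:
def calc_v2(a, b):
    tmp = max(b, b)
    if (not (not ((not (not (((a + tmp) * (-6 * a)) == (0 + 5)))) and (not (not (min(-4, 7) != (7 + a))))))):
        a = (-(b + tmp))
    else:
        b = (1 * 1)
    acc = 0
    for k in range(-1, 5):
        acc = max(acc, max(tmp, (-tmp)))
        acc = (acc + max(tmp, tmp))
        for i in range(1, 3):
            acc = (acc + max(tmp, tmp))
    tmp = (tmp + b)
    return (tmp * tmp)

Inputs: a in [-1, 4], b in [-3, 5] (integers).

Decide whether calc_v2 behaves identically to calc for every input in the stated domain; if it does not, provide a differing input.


There is a counterexample at a=-1, b=2: 16 on one side, 9 on the other.
calc: tmp becomes 2; next ((((a + tmp) * (-6 * a)) == (1 + 5)) and (min(-4, 7) != (7 + a))) evaluates to true; next a becomes -4; next acc becomes 0; next at k=-1:; next acc becomes 2; next at j=0:; next acc becomes 4; next at j=1:; next acc becomes 6; next at j=2:; next acc becomes 8; next at k=0:; next acc becomes 8; next at j=0:; next acc becomes 10; next at j=1:; next acc becomes 12; next at j=2:; next acc becomes 14; next at k=1:; next acc becomes 14; next at j=0:; next acc becomes 16; next at j=1:; next acc becomes 18; next at j=2:; next acc becomes 20; next at k=2:; next acc becomes 20; next at j=0:; next acc becomes 22; next at j=1:; next acc becomes 24; next at j=2:; next acc becomes 26; next at k=3:; next acc becomes 26; next at j=0:; next acc becomes 28; next at j=1:; next acc becomes 30; next at j=2:; next acc becomes 32; next at k=4:; next acc becomes 32; next at j=0:; next acc becomes 34; next at j=1:; next acc becomes 36; next at j=2:; next acc becomes 38; next tmp becomes 4; next final value 16
calc_v2: tmp becomes 2; next (not (not ((not (not (((a + tmp) * (-6 * a)) == (0 + 5)))) and (not (not (min(-4, 7) != (7 + a))))))) evaluates to false; next b becomes 1; next acc becomes 0; next at k=-1:; next acc becomes 2; next acc becomes 4; next at i=1:; next acc becomes 6; next at i=2:; next acc becomes 8; next at k=0:; next acc becomes 8; next acc becomes 10; next at i=1:; next acc becomes 12; next at i=2:; next acc becomes 14; next at k=1:; next acc becomes 14; next acc becomes 16; next at i=1:; next acc becomes 18; next at i=2:; next acc becomes 20; next at k=2:; next acc becomes 20; next acc becomes 22; next at i=1:; next acc becomes 24; next at i=2:; next acc becomes 26; next at k=3:; next acc becomes 26; next acc becomes 28; next at i=1:; next acc becomes 30; next at i=2:; next acc becomes 32; next at k=4:; next acc becomes 32; next acc becomes 34; next at i=1:; next acc becomes 36; next at i=2:; next acc becomes 38; next tmp becomes 3; next final value 9
verdict: not equivalent; witness: a=-1, b=2


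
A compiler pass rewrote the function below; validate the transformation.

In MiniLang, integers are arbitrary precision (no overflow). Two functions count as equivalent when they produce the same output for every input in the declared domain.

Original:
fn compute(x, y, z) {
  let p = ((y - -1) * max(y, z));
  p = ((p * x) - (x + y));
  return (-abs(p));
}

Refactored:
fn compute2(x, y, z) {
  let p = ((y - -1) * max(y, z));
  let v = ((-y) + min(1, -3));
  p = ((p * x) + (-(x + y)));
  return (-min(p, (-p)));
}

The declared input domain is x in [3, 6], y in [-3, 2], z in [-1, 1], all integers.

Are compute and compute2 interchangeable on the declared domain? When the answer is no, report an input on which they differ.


There is a counterexample at x=3, y=-3, z=-1: -6 on one side, 6 on the other.
compute: p becomes 2; next p becomes 6; next final value -6
compute2: p becomes 2; next v becomes 0; next p becomes 6; next final value 6
verdict: not equivalent; witness: x=3, y=-3, z=-1


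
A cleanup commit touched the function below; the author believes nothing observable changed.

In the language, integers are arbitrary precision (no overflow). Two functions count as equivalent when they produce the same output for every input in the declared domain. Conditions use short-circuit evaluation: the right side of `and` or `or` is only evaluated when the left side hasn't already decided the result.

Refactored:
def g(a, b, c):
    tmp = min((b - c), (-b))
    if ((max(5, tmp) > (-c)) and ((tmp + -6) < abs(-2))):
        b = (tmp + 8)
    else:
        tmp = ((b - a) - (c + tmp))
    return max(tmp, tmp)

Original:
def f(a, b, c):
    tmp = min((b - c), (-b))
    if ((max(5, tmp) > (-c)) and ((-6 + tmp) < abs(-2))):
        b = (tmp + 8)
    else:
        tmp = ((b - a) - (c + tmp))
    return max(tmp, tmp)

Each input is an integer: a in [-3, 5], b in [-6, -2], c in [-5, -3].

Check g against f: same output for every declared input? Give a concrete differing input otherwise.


Although same computation, different form, 135/135 inputs agree.
verdict: equivalent


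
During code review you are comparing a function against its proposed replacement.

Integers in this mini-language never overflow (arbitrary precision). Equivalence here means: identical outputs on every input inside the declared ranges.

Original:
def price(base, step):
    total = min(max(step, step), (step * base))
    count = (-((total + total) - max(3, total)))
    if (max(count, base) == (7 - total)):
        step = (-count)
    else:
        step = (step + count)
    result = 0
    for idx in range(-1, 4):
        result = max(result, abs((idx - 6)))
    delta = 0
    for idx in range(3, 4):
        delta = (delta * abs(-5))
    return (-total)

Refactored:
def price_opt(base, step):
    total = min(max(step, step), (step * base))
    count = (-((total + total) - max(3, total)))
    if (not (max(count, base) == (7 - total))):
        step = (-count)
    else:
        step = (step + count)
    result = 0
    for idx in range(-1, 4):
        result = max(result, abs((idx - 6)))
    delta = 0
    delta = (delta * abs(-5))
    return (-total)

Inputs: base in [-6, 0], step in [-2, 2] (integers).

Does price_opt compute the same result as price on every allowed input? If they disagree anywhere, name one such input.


The suspicious-looking change has no observable effect anywhere in the declared ranges.
One worked example (base=0, step=2) — price: total=0, then count=3, then (max(count, base) == (7 - total)) is false, then step=5, then result=0, then (idx=-1), then result=7, then (idx=0), then result=7, then (idx=1), then result=7, then (idx=2), then result=7, then (idx=3), then result=7, then delta=0, then (idx=3), then delta=0, then returns 0; price_opt: total=0, then count=3, then (not (max(count, base) == (7 - total))) is true, then step=-3, then result=0, then (idx=-1), then result=7, then (idx=0), then result=7, then (idx=1), then result=7, then (idx=2), then result=7, then (idx=3), then result=7, then delta=0, then delta=0, then returns 0; agreement on 0.
Across all 35 domain points the two functions coincide.
verdict: equivalent


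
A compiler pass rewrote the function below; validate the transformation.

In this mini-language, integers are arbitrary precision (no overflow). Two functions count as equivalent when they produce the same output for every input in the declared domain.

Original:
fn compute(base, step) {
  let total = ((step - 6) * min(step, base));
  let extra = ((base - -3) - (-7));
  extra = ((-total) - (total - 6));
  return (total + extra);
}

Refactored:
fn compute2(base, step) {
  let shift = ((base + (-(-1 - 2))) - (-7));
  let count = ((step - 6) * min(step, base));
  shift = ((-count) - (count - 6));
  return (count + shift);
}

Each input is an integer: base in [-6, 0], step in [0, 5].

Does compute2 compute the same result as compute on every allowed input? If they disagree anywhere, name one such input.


Side by side, the visible changes include: local variable names differ; and constant usage differs; and arithmetic usage differs.
Tracing base=-3, step=3: compute: total = 9; extra = 7; extra = -12; return -3 | compute2: shift = 7; count = 9; shift = -12; return -3 — matching result -3.
Checked all 42 inputs in the declared domain: the outputs agree on every one.
verdict: equivalent
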